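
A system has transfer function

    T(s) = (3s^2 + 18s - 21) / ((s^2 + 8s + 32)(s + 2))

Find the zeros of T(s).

s = 1, -7

Set the numerator to zero: 3s^2 + 18s - 21 = 0, i.e. 3·(s^2 + 6s - 7) = 0.
Factoring: (s - 1)(s + 7) = 0.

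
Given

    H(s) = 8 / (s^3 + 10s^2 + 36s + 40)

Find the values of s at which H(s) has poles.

The poles are the roots of the denominator s^3 + 10s^2 + 36s + 40 = 0.
Trying s = -2: the polynomial evaluates to 0, so (s + 2) is a factor.
Dividing out leaves s^2 + 8s + 20 = 0.
The quadratic formula then gives s = -4 ± 2j.

s = -4 + 2j, -4 - 2j, -2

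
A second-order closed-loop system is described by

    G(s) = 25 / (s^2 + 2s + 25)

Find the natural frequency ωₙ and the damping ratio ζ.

Compare the denominator to the standard form s^2 + 2ζωₙs + ωₙ².
ωₙ² = 25, so ωₙ = 5 rad/s.
2ζωₙ = 2, so ζ = 2/(2·5) = 0.2.

ωₙ = 5 rad/s, ζ = 0.2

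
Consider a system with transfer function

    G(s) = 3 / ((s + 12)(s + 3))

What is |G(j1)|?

|G(j1)| ≈ 0.07878

Substitute s = j1: numerator = 3, denominator = 35 + j15.
|G(j1)| = |3| / |35 + j15| = 3 / 38.079 ≈ 0.07878.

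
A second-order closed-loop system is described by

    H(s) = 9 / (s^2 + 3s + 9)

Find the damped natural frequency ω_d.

Comparing s^2 + 3s + 9 to s^2 + 2ζωₙs + ωₙ²: ωₙ = 3 rad/s and ζ = 3/(2·3) = 0.5.
ζωₙ = 3/2 = 1.5, so ω_d = ωₙ√(1−ζ²) = √(ωₙ² − (ζωₙ)²) = √(9 − 1.5²) = √6.75 ≈ 2.598 rad/s.

ω_d ≈ 2.598 rad/s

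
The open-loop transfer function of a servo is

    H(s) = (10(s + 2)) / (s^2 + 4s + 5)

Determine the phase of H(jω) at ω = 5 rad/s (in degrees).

At s = j5: numerator = 20 + j50, denominator = -20 + j20.
∠H = ∠num − ∠den = 68.199° − (135°) = -66.80°.

∠H(j5) ≈ -66.80°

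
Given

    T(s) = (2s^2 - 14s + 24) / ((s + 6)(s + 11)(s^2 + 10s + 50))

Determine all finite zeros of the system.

Set the numerator to zero: 2s^2 - 14s + 24 = 0, i.e. 2·(s^2 - 7s + 12) = 0.
Factoring: (s - 3)(s - 4) = 0.

s = 3, 4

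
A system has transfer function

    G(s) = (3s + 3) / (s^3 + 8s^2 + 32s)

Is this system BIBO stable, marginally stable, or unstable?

marginally stable

The denominator s^3 + 8s^2 + 32s factors as s(s^2 + 8s + 32), giving poles at s = 0, -4 ± 4j.
Since the simple pole(s) at s = 0 lie on the jω-axis with none in the right half-plane, the system is marginally stable.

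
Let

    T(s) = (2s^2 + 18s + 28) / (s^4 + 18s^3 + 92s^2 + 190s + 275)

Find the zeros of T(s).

Set the numerator to zero: 2s^2 + 18s + 28 = 0, i.e. 2·(s^2 + 9s + 14) = 0.
Factoring: (s + 7)(s + 2) = 0.

s = -7, -2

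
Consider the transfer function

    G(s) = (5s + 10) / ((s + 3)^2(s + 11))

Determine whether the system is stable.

stable

The poles can be read from the denominator factors: s = -3, -11, -3.
Since all poles lie strictly in the left half-plane, the system is stable.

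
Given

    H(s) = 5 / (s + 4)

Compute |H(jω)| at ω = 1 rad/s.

Substitute s = j1: numerator = 5, denominator = 4 + j1.
|H(j1)| = |5| / |4 + j1| = 5 / 4.1231 ≈ 1.213.

|H(j1)| ≈ 1.213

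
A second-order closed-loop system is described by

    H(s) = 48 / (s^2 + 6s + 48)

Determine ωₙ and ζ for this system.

ωₙ ≈ 6.928 rad/s, ζ ≈ 0.4330

Compare the denominator to the standard form s^2 + 2ζωₙs + ωₙ².
ωₙ² = 48, so ωₙ = √48 ≈ 6.928 rad/s.
2ζωₙ = 6, so ζ = 6/(2·√48) ≈ 0.4330.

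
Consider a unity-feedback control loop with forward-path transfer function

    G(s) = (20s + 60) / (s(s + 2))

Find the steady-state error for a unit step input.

e_ss = 0

G(s) has one pole at the origin.
This is a Type 1 system; for a step input the steady-state error is zero.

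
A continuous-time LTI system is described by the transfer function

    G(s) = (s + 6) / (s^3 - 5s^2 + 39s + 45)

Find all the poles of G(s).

The poles are the roots of the denominator s^3 - 5s^2 + 39s + 45 = 0.
Trying s = -1: the polynomial evaluates to 0, so (s + 1) is a factor.
Dividing out leaves s^2 - 6s + 45 = 0.
The quadratic formula then gives s = 3 ± 6j.

s = -1, 3 ± 6j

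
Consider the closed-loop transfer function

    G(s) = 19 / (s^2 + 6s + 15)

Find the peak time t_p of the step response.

Comparing s^2 + 6s + 15 to s^2 + 2ζωₙs + ωₙ²: ωₙ = √15 ≈ 3.873 rad/s and ζ = 6/(2·√15) ≈ 0.7746.
ζωₙ = 6/2 = 3, so ω_d = ωₙ√(1−ζ²) = √(ωₙ² − (ζωₙ)²) = √(15 − 3²) = √6 ≈ 2.449 rad/s.
t_p = π/ω_d = π/2.449 ≈ 1.283 s.

t_p ≈ 1.283 s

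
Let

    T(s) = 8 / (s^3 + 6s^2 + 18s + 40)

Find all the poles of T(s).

The poles are the roots of the denominator s^3 + 6s^2 + 18s + 40 = 0.
Trying s = -4: the polynomial evaluates to 0, so (s + 4) is a factor.
Dividing out leaves s^2 + 2s + 10 = 0.
The quadratic formula then gives s = -1 ± 3j.

s = -1 + 3j, -1 - 3j, -4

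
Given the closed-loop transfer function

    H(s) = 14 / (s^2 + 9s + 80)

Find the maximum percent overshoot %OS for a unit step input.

Comparing s^2 + 9s + 80 to s^2 + 2ζωₙs + ωₙ²: ωₙ = √80 ≈ 8.944 rad/s and ζ = 9/(2·√80) ≈ 0.5031.
%OS = 100·exp(−πζ/√(1−ζ²)) = 100·exp(−π·0.5031/√(1−0.5031²)) ≈ 16.1%.

%OS ≈ 16.1%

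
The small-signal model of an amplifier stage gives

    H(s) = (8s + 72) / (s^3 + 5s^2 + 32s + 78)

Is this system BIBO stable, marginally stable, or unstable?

stable

The denominator s^3 + 5s^2 + 32s + 78 factors as (s + 3)(s^2 + 2s + 26), giving poles at s = -3, -1 + 5j, -1 - 5j.
Since all poles lie strictly in the left half-plane, the system is stable.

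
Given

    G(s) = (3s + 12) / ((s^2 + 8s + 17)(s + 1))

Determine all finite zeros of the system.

Set the numerator to zero: 3s + 12 = 0, i.e. 3·(s + 4) = 0.
So s = -4.

s = -4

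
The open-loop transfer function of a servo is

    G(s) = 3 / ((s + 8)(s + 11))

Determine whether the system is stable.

The poles can be read from the denominator factors: s = -8, -11.
Since all poles lie strictly in the left half-plane, the system is stable.

stable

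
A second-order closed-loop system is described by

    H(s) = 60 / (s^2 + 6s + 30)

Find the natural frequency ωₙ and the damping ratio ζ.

Compare the denominator to the standard form s^2 + 2ζωₙs + ωₙ².
ωₙ² = 30, so ωₙ = √30 ≈ 5.477 rad/s.
2ζωₙ = 6, so ζ = 6/(2·√30) ≈ 0.5477.
With ζ = 0.5477 the response is underdamped.

ωₙ ≈ 5.477 rad/s, ζ ≈ 0.5477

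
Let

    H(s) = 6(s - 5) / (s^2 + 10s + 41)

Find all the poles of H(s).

s = -5 ± 4j

The poles are the roots of the denominator s^2 + 10s + 41 = 0.
Using the quadratic formula: s = (-10 ± √(-64))/2 = -5 ± 4j.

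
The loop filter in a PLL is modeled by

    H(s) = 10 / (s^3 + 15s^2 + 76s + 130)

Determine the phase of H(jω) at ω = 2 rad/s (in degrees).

∠H(j2) ≈ -64.08°

At s = j2: numerator = 10, denominator = 70 + j144.
∠H = ∠num − ∠den = 0° − (64.075°) = -64.08°.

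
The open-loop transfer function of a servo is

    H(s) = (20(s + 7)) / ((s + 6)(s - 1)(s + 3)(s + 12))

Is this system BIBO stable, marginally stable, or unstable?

The poles can be read from the denominator factors: s = -6, 1, -3, -12.
Since the pole(s) at s = 1 lie in the right half-plane, the system is unstable.

unstable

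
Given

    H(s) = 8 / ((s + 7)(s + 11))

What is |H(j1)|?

Substitute s = j1: numerator = 8, denominator = 76 + j18.
|H(j1)| = |8| / |76 + j18| = 8 / 78.102 ≈ 0.1024.

|H(j1)| ≈ 0.1024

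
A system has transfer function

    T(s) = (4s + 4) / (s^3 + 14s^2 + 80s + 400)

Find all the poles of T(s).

s = -2 + 6j, -2 - 6j, -10

The poles are the roots of the denominator s^3 + 14s^2 + 80s + 400 = 0.
Trying s = -10: the polynomial evaluates to 0, so (s + 10) is a factor.
Dividing out leaves s^2 + 4s + 40 = 0.
The quadratic formula then gives s = -2 ± 6j.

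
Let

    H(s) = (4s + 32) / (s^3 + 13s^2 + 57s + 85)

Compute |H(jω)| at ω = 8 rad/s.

|H(j8)| ≈ 0.06041

Substitute s = j8: numerator = 32 + j32, denominator = -747 - j56.
|H(j8)| = |32 + j32| / |-747 - j56| = 45.255 / 749.10 ≈ 0.06041.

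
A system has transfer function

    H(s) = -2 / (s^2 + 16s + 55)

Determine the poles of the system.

s = -5, -11

The poles are the roots of the denominator s^2 + 16s + 55 = 0.
Factoring: (s + 5)(s + 11) = 0, so s = -5 and s = -11.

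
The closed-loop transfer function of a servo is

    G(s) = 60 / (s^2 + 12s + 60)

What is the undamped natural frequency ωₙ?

Compare the denominator to the standard form s^2 + 2ζωₙs + ωₙ².
ωₙ² = 60, so ωₙ = √60 ≈ 7.746 rad/s.

ωₙ ≈ 7.746 rad/s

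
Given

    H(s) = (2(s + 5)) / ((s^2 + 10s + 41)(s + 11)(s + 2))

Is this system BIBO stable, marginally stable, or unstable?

The poles can be read from the denominator factors: s = -5 ± 4j, -11, -2.
Since all poles lie strictly in the left half-plane, the system is stable.

stable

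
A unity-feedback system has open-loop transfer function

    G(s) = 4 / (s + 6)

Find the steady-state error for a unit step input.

e_ss = 0.6000

G(s) has no poles at the origin.
This is a Type 0 system. Kp = lim_{s→0} G(s) = 4/6 = 2/3.
e_ss = 1/(1 + Kp) = 1/(1 + 2/3) = 3/5 ≈ 0.6000.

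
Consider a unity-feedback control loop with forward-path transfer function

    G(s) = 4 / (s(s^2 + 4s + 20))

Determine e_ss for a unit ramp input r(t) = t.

G(s) has one pole at the origin.
This is a Type 1 system. Kv = lim_{s→0} s·G(s) = 4/20 = 1/5.
e_ss = 1/Kv = 1/(1/5) = 5.

e_ss = 5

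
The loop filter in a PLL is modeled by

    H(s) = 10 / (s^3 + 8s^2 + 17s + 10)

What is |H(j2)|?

|H(j2)| ≈ 0.2936

Substitute s = j2: numerator = 10, denominator = -22 + j26.
|H(j2)| = |10| / |-22 + j26| = 10 / 34.059 ≈ 0.2936.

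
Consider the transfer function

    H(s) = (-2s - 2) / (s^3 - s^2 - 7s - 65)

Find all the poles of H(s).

The poles are the roots of the denominator s^3 - s^2 - 7s - 65 = 0.
Trying s = 5: the polynomial evaluates to 0, so (s - 5) is a factor.
Dividing out leaves s^2 + 4s + 13 = 0.
The quadratic formula then gives s = -2 ± 3j.

s = -2 ± 3j, 5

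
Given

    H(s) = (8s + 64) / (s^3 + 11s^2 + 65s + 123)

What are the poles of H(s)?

s = -4 + 5j, -4 - 5j, -3

The poles are the roots of the denominator s^3 + 11s^2 + 65s + 123 = 0.
Trying s = -3: the polynomial evaluates to 0, so (s + 3) is a factor.
Dividing out leaves s^2 + 8s + 41 = 0.
The quadratic formula then gives s = -4 ± 5j.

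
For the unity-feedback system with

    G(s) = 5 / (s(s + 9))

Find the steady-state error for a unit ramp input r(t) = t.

G(s) has one pole at the origin.
This is a Type 1 system. Kv = lim_{s→0} s·G(s) = 5/9.
e_ss = 1/Kv = 1/(5/9) = 9/5 ≈ 1.800.

e_ss = 1.800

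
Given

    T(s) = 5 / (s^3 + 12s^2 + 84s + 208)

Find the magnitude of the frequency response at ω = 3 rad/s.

Substitute s = j3: numerator = 5, denominator = 100 + j225.
|T(j3)| = |5| / |100 + j225| = 5 / 246.22 ≈ 0.02031.

|T(j3)| ≈ 0.02031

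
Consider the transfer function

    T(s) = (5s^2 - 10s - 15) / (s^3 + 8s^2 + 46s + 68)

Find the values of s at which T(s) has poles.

The poles are the roots of the denominator s^3 + 8s^2 + 46s + 68 = 0.
Trying s = -2: the polynomial evaluates to 0, so (s + 2) is a factor.
Dividing out leaves s^2 + 6s + 34 = 0.
The quadratic formula then gives s = -3 ± 5j.

s = -3 ± 5j, -2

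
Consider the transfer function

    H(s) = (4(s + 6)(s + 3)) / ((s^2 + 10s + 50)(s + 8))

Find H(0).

At s = 0 each factor (s + a) contributes a and each (s^2 + bs + c) contributes c.
H(0) = 4·(6) · (3) / ((50) · (8)) = 72/400 = 9/50.

H(0) = 9/50 ≈ 0.1800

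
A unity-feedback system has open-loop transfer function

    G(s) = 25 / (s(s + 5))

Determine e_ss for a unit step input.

G(s) has one pole at the origin.
This is a Type 1 system; for a step input the steady-state error is zero.

e_ss = 0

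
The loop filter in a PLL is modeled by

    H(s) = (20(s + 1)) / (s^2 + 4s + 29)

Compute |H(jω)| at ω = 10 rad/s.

Substitute s = j10: numerator = 20 + j200, denominator = -71 + j40.
|H(j10)| = |20 + j200| / |-71 + j40| = 201.00 / 81.492 ≈ 2.466.

|H(j10)| ≈ 2.466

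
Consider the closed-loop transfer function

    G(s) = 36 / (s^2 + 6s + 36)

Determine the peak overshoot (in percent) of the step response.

%OS ≈ 16.3%

Comparing s^2 + 6s + 36 to s^2 + 2ζωₙs + ωₙ²: ωₙ = 6 rad/s and ζ = 6/(2·6) = 0.5.
%OS = 100·exp(−πζ/√(1−ζ²)) = 100·exp(−π·0.5/√(1−0.5²)) ≈ 16.3%.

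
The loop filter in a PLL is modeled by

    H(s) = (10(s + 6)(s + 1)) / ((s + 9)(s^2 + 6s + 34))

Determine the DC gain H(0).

H(0) = 10/51 ≈ 0.1961

At s = 0 each factor (s + a) contributes a and each (s^2 + bs + c) contributes c.
H(0) = 10·(6) · (1) / ((9) · (34)) = 60/306 = 10/51.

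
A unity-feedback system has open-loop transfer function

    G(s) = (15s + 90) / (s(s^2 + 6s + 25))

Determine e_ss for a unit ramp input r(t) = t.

e_ss = 0.2778

G(s) has one pole at the origin.
This is a Type 1 system. Kv = lim_{s→0} s·G(s) = 90/25 = 18/5.
e_ss = 1/Kv = 1/(18/5) = 5/18 ≈ 0.2778.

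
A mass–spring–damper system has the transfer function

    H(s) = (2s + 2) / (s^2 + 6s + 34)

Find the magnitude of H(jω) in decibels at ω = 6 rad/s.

|H(j6)|_dB ≈ -9.44 dB

Substitute s = j6: numerator = 2 + j12, denominator = -2 + j36.
|H(j6)| = |2 + j12| / |-2 + j36| = 12.166 / 36.056 ≈ 0.3374.
In decibels: 20·log₁₀(0.3374) ≈ -9.44 dB.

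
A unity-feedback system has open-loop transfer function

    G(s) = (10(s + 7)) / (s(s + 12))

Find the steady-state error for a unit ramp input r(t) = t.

e_ss = 0.1714

G(s) has one pole at the origin.
This is a Type 1 system. Kv = lim_{s→0} s·G(s) = 70/12 = 35/6.
e_ss = 1/Kv = 1/(35/6) = 6/35 ≈ 0.1714.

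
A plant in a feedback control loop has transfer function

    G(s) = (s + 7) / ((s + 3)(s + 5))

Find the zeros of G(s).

Set the numerator to zero: s + 7 = 0.
So s = -7.

s = -7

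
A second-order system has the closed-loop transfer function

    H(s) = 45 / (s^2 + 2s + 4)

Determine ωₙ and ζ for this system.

ωₙ = 2 rad/s, ζ = 0.5

Compare the denominator to the standard form s^2 + 2ζωₙs + ωₙ².
ωₙ² = 4, so ωₙ = 2 rad/s.
2ζωₙ = 2, so ζ = 2/(2·2) = 0.5.
With ζ = 0.5 the response is underdamped.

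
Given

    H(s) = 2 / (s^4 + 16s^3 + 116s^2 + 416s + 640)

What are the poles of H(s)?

s = -4 + 2j, -4 - 2j, -4 + 4j, -4 - 4j

The poles are the roots of the denominator s^4 + 16s^3 + 116s^2 + 416s + 640 = 0.
No real roots exist; factor into two real quadratics: (s^2 + 8s + 20)(s^2 + 8s + 32) = 0.
Each quadratic gives a conjugate pair via the quadratic formula.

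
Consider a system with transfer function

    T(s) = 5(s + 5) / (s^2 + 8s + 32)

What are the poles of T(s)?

s = -4 + 4j, -4 - 4j

The poles are the roots of the denominator s^2 + 8s + 32 = 0.
Using the quadratic formula: s = (-8 ± √(-64))/2 = -4 ± 4j.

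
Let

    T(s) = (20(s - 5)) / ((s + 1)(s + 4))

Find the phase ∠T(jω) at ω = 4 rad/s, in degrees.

At s = j4: numerator = -100 + j80, denominator = -12 + j20.
∠T = ∠num − ∠den = 141.34° − (120.96°) = 20.38°.

∠T(j4) ≈ 20.38°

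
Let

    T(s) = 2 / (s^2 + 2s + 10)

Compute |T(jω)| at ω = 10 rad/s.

Substitute s = j10: numerator = 2, denominator = -90 + j20.
|T(j10)| = |2| / |-90 + j20| = 2 / 92.195 ≈ 0.02169.

|T(j10)| ≈ 0.02169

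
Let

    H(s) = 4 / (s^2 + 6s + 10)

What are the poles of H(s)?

s = -3 + j, -3 - j

The poles are the roots of the denominator s^2 + 6s + 10 = 0.
Using the quadratic formula: s = (-6 ± √(-4))/2 = -3 ± 1j.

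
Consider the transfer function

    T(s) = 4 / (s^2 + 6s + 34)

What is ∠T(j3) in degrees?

∠T(j3) ≈ -35.75°

At s = j3: numerator = 4, denominator = 25 + j18.
∠T = ∠num − ∠den = 0° − (35.754°) = -35.75°.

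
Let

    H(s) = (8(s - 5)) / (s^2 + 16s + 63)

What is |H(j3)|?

Substitute s = j3: numerator = -40 + j24, denominator = 54 + j48.
|H(j3)| = |-40 + j24| / |54 + j48| = 46.648 / 72.250 ≈ 0.6456.

|H(j3)| ≈ 0.6456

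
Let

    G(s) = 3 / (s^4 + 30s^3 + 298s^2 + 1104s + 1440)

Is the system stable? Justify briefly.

The denominator s^4 + 30s^3 + 298s^2 + 1104s + 1440 factors as (s + 12)^2(s^2 + 6s + 10), giving poles at s = -12, -12, -3 + j, -3 - j.
Since all poles lie strictly in the left half-plane, the system is stable.

stable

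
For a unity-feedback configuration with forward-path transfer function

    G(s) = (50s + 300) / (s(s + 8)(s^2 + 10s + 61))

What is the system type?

Type 1

The denominator has 1 factor of s at the origin (free integrator), so this is a Type 1 system.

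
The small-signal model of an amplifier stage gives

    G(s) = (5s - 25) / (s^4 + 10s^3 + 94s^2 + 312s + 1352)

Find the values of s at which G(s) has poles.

s = -1 + 5j, -1 - 5j, -4 + 6j, -4 - 6j

The poles are the roots of the denominator s^4 + 10s^3 + 94s^2 + 312s + 1352 = 0.
No real roots exist; factor into two real quadratics: (s^2 + 2s + 26)(s^2 + 8s + 52) = 0.
Each quadratic gives a conjugate pair via the quadratic formula.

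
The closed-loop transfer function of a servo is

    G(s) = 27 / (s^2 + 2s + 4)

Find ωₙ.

ωₙ = 2 rad/s

Compare the denominator to the standard form s^2 + 2ζωₙs + ωₙ².
ωₙ² = 4, so ωₙ = 2 rad/s.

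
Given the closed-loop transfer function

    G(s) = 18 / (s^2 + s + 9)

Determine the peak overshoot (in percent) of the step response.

%OS ≈ 58.8%

Comparing s^2 + s + 9 to s^2 + 2ζωₙs + ωₙ²: ωₙ = 3 rad/s and ζ = 1/(2·3) ≈ 0.1667.
%OS = 100·exp(−πζ/√(1−ζ²)) = 100·exp(−π·0.1667/√(1−0.1667²)) ≈ 58.8%.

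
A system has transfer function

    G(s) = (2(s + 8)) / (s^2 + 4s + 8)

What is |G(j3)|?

|G(j3)| ≈ 1.419

Substitute s = j3: numerator = 16 + j6, denominator = -1 + j12.
|G(j3)| = |16 + j6| / |-1 + j12| = 17.088 / 12.042 ≈ 1.419.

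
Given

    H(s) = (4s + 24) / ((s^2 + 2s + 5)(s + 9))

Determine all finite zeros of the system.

Set the numerator to zero: 4s + 24 = 0, i.e. 4·(s + 6) = 0.
So s = -6.

s = -6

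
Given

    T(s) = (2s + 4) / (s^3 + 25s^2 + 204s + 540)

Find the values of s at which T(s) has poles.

s = -10, -6, -9

The poles are the roots of the denominator s^3 + 25s^2 + 204s + 540 = 0.
Trying s = -10: the polynomial evaluates to 0, so (s + 10) is a factor.
Dividing out leaves s^2 + 15s + 54 = 0.
Factoring the quadratic: (s + 6)(s + 9) = 0.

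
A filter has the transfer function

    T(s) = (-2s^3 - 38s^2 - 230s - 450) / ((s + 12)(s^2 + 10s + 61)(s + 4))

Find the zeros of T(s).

s = -5, -9, -5

Set the numerator to zero: -2s^3 - 38s^2 - 230s - 450 = 0, i.e. -2·(s^3 + 19s^2 + 115s + 225) = 0.
Factoring: (s + 5)^2(s + 9) = 0.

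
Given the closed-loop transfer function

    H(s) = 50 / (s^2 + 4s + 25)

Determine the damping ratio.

Compare the denominator to the standard form s^2 + 2ζωₙs + ωₙ².
ωₙ² = 25, so ωₙ = 5 rad/s.
2ζωₙ = 4, so ζ = 4/(2·5) = 0.4.

ζ = 0.4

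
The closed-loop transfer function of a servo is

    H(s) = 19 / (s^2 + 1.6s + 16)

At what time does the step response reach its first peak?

t_p ≈ 0.8016 s

Comparing s^2 + 1.6s + 16 to s^2 + 2ζωₙs + ωₙ²: ωₙ = 4 rad/s and ζ = 1.6/(2·4) = 0.2.
ζωₙ = 1.6/2 = 0.8, so ω_d = ωₙ√(1−ζ²) = √(ωₙ² − (ζωₙ)²) = √(16 − 0.8²) = √15.36 ≈ 3.919 rad/s.
t_p = π/ω_d = π/3.919 ≈ 0.8016 s.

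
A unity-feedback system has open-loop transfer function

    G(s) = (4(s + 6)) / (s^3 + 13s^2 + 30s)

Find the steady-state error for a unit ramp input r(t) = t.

G(s) has one pole at the origin.
This is a Type 1 system. Kv = lim_{s→0} s·G(s) = 24/30 = 4/5.
e_ss = 1/Kv = 1/(4/5) = 5/4 ≈ 1.250.

e_ss = 1.250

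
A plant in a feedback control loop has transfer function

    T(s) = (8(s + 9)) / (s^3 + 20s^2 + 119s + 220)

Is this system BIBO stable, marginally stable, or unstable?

stable

The denominator s^3 + 20s^2 + 119s + 220 factors as (s + 4)(s + 11)(s + 5), giving poles at s = -4, -11, -5.
Since all poles lie strictly in the left half-plane, the system is stable.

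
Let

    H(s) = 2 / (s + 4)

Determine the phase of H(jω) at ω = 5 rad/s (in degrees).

At s = j5: numerator = 2, denominator = 4 + j5.
∠H = ∠num − ∠den = 0° − (51.340°) = -51.34°.

∠H(j5) ≈ -51.34°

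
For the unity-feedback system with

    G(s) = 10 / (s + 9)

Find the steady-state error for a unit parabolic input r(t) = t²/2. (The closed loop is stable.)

e_ss = ∞

G(s) has no poles at the origin.
This is a Type 0 system; Ka = lim_{s→0} s^2·G(s) = 0, so the steady-state error for a parabola input is infinite.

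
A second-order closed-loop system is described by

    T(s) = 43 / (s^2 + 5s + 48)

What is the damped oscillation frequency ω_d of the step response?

ω_d ≈ 6.461 rad/s

Comparing s^2 + 5s + 48 to s^2 + 2ζωₙs + ωₙ²: ωₙ = √48 ≈ 6.928 rad/s and ζ = 5/(2·√48) ≈ 0.3608.
ζωₙ = 5/2 = 2.5, so ω_d = ωₙ√(1−ζ²) = √(ωₙ² − (ζωₙ)²) = √(48 − 2.5²) = √41.75 ≈ 6.461 rad/s.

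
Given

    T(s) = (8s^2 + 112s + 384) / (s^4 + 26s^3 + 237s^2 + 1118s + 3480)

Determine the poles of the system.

The poles are the roots of the denominator s^4 + 26s^3 + 237s^2 + 1118s + 3480 = 0.
Trying s = -12: the polynomial evaluates to 0, so (s + 12) is a factor.
Dividing out leaves s^3 + 14s^2 + 69s + 290 = 0.
This factors further as (s + 10)(s^2 + 4s + 29) = 0.

s = -12, -10, -2 + 5j, -2 - 5j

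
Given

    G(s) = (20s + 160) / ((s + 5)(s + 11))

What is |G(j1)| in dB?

|G(j1)|_dB ≈ 9.14 dB

Substitute s = j1: numerator = 160 + j20, denominator = 54 + j16.
|G(j1)| = |160 + j20| / |54 + j16| = 161.25 / 56.321 ≈ 2.863.
In decibels: 20·log₁₀(2.863) ≈ 9.14 dB.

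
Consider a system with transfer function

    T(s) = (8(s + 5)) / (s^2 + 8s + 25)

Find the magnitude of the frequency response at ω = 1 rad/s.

|T(j1)| ≈ 1.612

Substitute s = j1: numerator = 40 + j8, denominator = 24 + j8.
|T(j1)| = |40 + j8| / |24 + j8| = 40.792 / 25.298 ≈ 1.612.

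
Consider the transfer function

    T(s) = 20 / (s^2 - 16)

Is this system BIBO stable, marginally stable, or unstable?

The denominator s^2 - 16 factors as (s + 4)(s - 4), giving poles at s = -4, 4.
Since the pole(s) at s = 4 lie in the right half-plane, the system is unstable.

unstable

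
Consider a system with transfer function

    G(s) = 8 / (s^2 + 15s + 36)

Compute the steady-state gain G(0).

Set s = 0: G(0) = (8) / (36) = 2/9.

G(0) = 2/9 ≈ 0.2222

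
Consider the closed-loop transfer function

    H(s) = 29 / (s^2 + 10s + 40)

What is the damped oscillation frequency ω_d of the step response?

ω_d ≈ 3.873 rad/s

Comparing s^2 + 10s + 40 to s^2 + 2ζωₙs + ωₙ²: ωₙ = √40 ≈ 6.325 rad/s and ζ = 10/(2·√40) ≈ 0.7906.
ζωₙ = 10/2 = 5, so ω_d = ωₙ√(1−ζ²) = √(ωₙ² − (ζωₙ)²) = √(40 − 5²) = √15 ≈ 3.873 rad/s.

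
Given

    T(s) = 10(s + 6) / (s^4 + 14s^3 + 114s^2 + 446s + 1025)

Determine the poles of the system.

The poles are the roots of the denominator s^4 + 14s^3 + 114s^2 + 446s + 1025 = 0.
No real roots exist; factor into two real quadratics: (s^2 + 8s + 41)(s^2 + 6s + 25) = 0.
Each quadratic gives a conjugate pair via the quadratic formula.

s = -4 ± 5j, -3 ± 4j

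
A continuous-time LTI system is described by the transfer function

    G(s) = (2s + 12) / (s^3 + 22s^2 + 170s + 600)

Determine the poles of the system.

s = -5 ± 5j, -12

The poles are the roots of the denominator s^3 + 22s^2 + 170s + 600 = 0.
Trying s = -12: the polynomial evaluates to 0, so (s + 12) is a factor.
Dividing out leaves s^2 + 10s + 50 = 0.
The quadratic formula then gives s = -5 ± 5j.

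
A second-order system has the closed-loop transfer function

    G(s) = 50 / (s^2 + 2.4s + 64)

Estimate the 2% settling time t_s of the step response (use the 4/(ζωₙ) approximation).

Comparing s^2 + 2.4s + 64 to s^2 + 2ζωₙs + ωₙ²: ωₙ = 8 rad/s and ζ = 2.4/(2·8) = 0.15.
ζωₙ = 2.4/2 = 1.2, so t_s ≈ 4/(ζωₙ) = 4/1.2 ≈ 3.333 s.

t_s ≈ 3.333 s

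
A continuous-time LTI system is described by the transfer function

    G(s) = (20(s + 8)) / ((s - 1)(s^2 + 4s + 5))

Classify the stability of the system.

unstable

The poles can be read from the denominator factors: s = 1, -2 + j, -2 - j.
Since the pole(s) at s = 1 lie in the right half-plane, the system is unstable.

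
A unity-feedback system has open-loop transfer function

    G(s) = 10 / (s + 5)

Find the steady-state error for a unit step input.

e_ss = 0.3333

G(s) has no poles at the origin.
This is a Type 0 system. Kp = lim_{s→0} G(s) = 10/5 = 2.
e_ss = 1/(1 + Kp) = 1/(1 + 2) = 1/3 ≈ 0.3333.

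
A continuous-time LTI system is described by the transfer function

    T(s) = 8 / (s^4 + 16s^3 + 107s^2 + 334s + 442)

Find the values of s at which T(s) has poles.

The poles are the roots of the denominator s^4 + 16s^3 + 107s^2 + 334s + 442 = 0.
No real roots exist; factor into two real quadratics: (s^2 + 10s + 34)(s^2 + 6s + 13) = 0.
Each quadratic gives a conjugate pair via the quadratic formula.

s = -5 + 3j, -5 - 3j, -3 + 2j, -3 - 2j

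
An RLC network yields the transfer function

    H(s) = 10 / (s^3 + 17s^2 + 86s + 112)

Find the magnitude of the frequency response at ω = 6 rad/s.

|H(j6)| ≈ 0.01715

Substitute s = j6: numerator = 10, denominator = -500 + j300.
|H(j6)| = |10| / |-500 + j300| = 10 / 583.10 ≈ 0.01715.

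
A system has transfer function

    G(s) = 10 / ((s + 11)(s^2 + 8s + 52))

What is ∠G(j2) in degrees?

At s = j2: numerator = 10, denominator = 496 + j272.
∠G = ∠num − ∠den = 0° − (28.740°) = -28.74°.

∠G(j2) ≈ -28.74°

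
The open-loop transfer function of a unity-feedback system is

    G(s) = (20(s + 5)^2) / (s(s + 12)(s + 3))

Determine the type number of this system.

Type 1

The denominator has 1 factor of s at the origin (free integrator), so this is a Type 1 system.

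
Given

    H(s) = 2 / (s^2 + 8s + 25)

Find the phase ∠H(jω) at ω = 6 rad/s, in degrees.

∠H(j6) ≈ -102.9°

At s = j6: numerator = 2, denominator = -11 + j48.
∠H = ∠num − ∠den = 0° − (102.91°) = -102.9°.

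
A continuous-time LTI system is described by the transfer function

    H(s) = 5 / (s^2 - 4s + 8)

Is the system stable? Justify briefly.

unstable

The denominator s^2 - 4s + 8 factors as (s^2 - 4s + 8), giving poles at s = 2 + 2j, 2 - 2j.
Since the pole(s) at s = 2 + 2j, 2 - 2j lie in the right half-plane, the system is unstable.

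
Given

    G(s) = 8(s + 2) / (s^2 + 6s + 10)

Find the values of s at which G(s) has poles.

s = -3 + j, -3 - j

The poles are the roots of the denominator s^2 + 6s + 10 = 0.
Using the quadratic formula: s = (-6 ± √(-4))/2 = -3 ± 1j.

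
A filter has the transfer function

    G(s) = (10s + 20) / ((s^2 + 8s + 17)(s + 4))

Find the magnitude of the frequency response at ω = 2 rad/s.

Substitute s = j2: numerator = 20 + j20, denominator = 20 + j90.
|G(j2)| = |20 + j20| / |20 + j90| = 28.284 / 92.195 ≈ 0.3068.

|G(j2)| ≈ 0.3068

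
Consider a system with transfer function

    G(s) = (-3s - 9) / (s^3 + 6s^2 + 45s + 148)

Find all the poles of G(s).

s = -1 ± 6j, -4

The poles are the roots of the denominator s^3 + 6s^2 + 45s + 148 = 0.
Trying s = -4: the polynomial evaluates to 0, so (s + 4) is a factor.
Dividing out leaves s^2 + 2s + 37 = 0.
The quadratic formula then gives s = -1 ± 6j.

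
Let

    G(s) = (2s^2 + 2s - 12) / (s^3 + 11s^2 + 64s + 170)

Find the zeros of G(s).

Set the numerator to zero: 2s^2 + 2s - 12 = 0, i.e. 2·(s^2 + s - 6) = 0.
Factoring: (s - 2)(s + 3) = 0.

s = 2, -3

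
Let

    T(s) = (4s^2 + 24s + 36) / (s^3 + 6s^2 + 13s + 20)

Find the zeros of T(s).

s = -3, -3

Set the numerator to zero: 4s^2 + 24s + 36 = 0, i.e. 4·(s^2 + 6s + 9) = 0.
Factoring: (s + 3)^2 = 0.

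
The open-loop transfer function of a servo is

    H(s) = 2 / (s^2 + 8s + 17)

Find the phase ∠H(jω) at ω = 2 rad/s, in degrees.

∠H(j2) ≈ -50.91°

At s = j2: numerator = 2, denominator = 13 + j16.
∠H = ∠num − ∠den = 0° − (50.906°) = -50.91°.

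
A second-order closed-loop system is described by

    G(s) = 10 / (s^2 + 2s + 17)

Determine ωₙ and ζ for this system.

Compare the denominator to the standard form s^2 + 2ζωₙs + ωₙ².
ωₙ² = 17, so ωₙ = √17 ≈ 4.123 rad/s.
2ζωₙ = 2, so ζ = 2/(2·√17) ≈ 0.2425.

ωₙ ≈ 4.123 rad/s, ζ ≈ 0.2425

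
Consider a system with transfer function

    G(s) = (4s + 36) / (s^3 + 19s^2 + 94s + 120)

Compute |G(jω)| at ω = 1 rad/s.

|G(j1)| ≈ 0.2638

Substitute s = j1: numerator = 36 + j4, denominator = 101 + j93.
|G(j1)| = |36 + j4| / |101 + j93| = 36.222 / 137.30 ≈ 0.2638.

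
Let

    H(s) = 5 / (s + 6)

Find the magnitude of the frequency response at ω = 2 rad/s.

Substitute s = j2: numerator = 5, denominator = 6 + j2.
|H(j2)| = |5| / |6 + j2| = 5 / 6.3246 ≈ 0.7906.

|H(j2)| ≈ 0.7906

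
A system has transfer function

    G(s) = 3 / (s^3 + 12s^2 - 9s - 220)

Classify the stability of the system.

unstable

The denominator s^3 + 12s^2 - 9s - 220 factors as (s - 4)(s + 11)(s + 5), giving poles at s = 4, -11, -5.
Since the pole(s) at s = 4 lie in the right half-plane, the system is unstable.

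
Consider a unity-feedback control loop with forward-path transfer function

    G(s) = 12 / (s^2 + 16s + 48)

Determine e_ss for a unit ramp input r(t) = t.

e_ss = ∞

G(s) has no poles at the origin.
This is a Type 0 system; Kv = lim_{s→0} s·G(s) = 0, so the steady-state error for a ramp input is infinite.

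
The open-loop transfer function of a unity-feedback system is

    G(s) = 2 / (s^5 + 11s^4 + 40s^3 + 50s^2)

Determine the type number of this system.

Factor s from the denominator: s^5 + 11s^4 + 40s^3 + 50s^2 = s^2·(s^3 + 11s^2 + 40s + 50).
There are 2 poles at the origin, so the system is Type 2.

Type 2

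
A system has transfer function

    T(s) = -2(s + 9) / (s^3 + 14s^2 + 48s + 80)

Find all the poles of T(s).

The poles are the roots of the denominator s^3 + 14s^2 + 48s + 80 = 0.
Trying s = -10: the polynomial evaluates to 0, so (s + 10) is a factor.
Dividing out leaves s^2 + 4s + 8 = 0.
The quadratic formula then gives s = -2 ± 2j.

s = -2 ± 2j, -10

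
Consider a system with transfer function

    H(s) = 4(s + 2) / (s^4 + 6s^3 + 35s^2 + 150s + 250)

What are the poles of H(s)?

The poles are the roots of the denominator s^4 + 6s^3 + 35s^2 + 150s + 250 = 0.
No real roots exist; factor into two real quadratics: (s^2 + 25)(s^2 + 6s + 10) = 0.
Each quadratic gives a conjugate pair via the quadratic formula.

s = ±5j, -3 ± j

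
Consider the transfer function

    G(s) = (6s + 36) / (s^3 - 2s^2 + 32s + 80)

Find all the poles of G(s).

The poles are the roots of the denominator s^3 - 2s^2 + 32s + 80 = 0.
Trying s = -2: the polynomial evaluates to 0, so (s + 2) is a factor.
Dividing out leaves s^2 - 4s + 40 = 0.
The quadratic formula then gives s = 2 ± 6j.

s = -2, 2 + 6j, 2 - 6j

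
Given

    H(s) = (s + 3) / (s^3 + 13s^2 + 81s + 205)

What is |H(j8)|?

Substitute s = j8: numerator = 3 + j8, denominator = -627 + j136.
|H(j8)| = |3 + j8| / |-627 + j136| = 8.5440 / 641.58 ≈ 0.01332.

|H(j8)| ≈ 0.01332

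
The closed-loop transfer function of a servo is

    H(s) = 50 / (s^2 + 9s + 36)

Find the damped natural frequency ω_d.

ω_d ≈ 3.969 rad/s

Comparing s^2 + 9s + 36 to s^2 + 2ζωₙs + ωₙ²: ωₙ = 6 rad/s and ζ = 9/(2·6) = 0.75.
ζωₙ = 9/2 = 4.5, so ω_d = ωₙ√(1−ζ²) = √(ωₙ² − (ζωₙ)²) = √(36 − 4.5²) = √15.75 ≈ 3.969 rad/s.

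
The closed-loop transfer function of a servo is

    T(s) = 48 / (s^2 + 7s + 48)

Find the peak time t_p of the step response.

Comparing s^2 + 7s + 48 to s^2 + 2ζωₙs + ωₙ²: ωₙ = √48 ≈ 6.928 rad/s and ζ = 7/(2·√48) ≈ 0.5052.
ζωₙ = 7/2 = 3.5, so ω_d = ωₙ√(1−ζ²) = √(ωₙ² − (ζωₙ)²) = √(48 − 3.5²) = √35.75 ≈ 5.979 rad/s.
t_p = π/ω_d = π/5.979 ≈ 0.5254 s.

t_p ≈ 0.5254 s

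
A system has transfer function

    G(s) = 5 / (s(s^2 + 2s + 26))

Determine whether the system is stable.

marginally stable

The poles can be read from the denominator factors: s = 0, -1 ± 5j.
Since the simple pole(s) at s = 0 lie on the jω-axis with none in the right half-plane, the system is marginally stable.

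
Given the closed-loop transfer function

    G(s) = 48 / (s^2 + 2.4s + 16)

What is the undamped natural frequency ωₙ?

ωₙ = 4 rad/s

Compare the denominator to the standard form s^2 + 2ζωₙs + ωₙ².
ωₙ² = 16, so ωₙ = 4 rad/s.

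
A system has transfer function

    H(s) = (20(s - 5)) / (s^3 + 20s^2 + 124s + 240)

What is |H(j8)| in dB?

Substitute s = j8: numerator = -100 + j160, denominator = -1040 + j480.
|H(j8)| = |-100 + j160| / |-1040 + j480| = 188.68 / 1145.4 ≈ 0.1647.
In decibels: 20·log₁₀(0.1647) ≈ -15.7 dB.

|H(j8)|_dB ≈ -15.7 dB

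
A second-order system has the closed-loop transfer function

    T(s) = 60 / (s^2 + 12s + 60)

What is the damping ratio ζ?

ζ ≈ 0.7746

Compare the denominator to the standard form s^2 + 2ζωₙs + ωₙ².
ωₙ² = 60, so ωₙ = √60 ≈ 7.746 rad/s.
2ζωₙ = 12, so ζ = 12/(2·√60) ≈ 0.7746.
With ζ = 0.7746 the response is underdamped.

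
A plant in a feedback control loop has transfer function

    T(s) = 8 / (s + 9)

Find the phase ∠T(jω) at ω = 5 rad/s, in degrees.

At s = j5: numerator = 8, denominator = 9 + j5.
∠T = ∠num − ∠den = 0° − (29.055°) = -29.05°.

∠T(j5) ≈ -29.05°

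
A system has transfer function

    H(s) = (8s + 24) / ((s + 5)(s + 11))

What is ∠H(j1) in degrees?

∠H(j1) ≈ 1.931°

At s = j1: numerator = 24 + j8, denominator = 54 + j16.
∠H = ∠num − ∠den = 18.435° − (16.504°) = 1.931°.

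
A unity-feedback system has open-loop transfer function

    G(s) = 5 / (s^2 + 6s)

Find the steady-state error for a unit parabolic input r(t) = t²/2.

e_ss = ∞

G(s) has one pole at the origin.
This is a Type 1 system; Ka = lim_{s→0} s^2·G(s) = 0, so the steady-state error for a parabola input is infinite.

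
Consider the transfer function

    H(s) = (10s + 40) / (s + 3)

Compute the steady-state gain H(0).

Set s = 0: H(0) = (40) / (3) = 40/3.

H(0) = 40/3 ≈ 13.33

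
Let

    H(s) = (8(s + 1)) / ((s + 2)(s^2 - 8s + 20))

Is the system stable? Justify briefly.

The poles can be read from the denominator factors: s = -2, 4 + 2j, 4 - 2j.
Since the pole(s) at s = 4 + 2j, 4 - 2j lie in the right half-plane, the system is unstable.

unstable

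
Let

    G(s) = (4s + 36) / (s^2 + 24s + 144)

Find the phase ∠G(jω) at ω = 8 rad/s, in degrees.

∠G(j8) ≈ -25.75°

At s = j8: numerator = 36 + j32, denominator = 80 + j192.
∠G = ∠num − ∠den = 41.634° − (67.380°) = -25.75°.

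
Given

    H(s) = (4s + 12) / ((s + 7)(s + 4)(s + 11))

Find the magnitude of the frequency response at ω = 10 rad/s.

|H(j10)| ≈ 0.02137

Substitute s = j10: numerator = 12 + j40, denominator = -1892 + j490.
|H(j10)| = |12 + j40| / |-1892 + j490| = 41.761 / 1954.4 ≈ 0.02137.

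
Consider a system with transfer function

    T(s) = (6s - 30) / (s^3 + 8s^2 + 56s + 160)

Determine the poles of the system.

The poles are the roots of the denominator s^3 + 8s^2 + 56s + 160 = 0.
Trying s = -4: the polynomial evaluates to 0, so (s + 4) is a factor.
Dividing out leaves s^2 + 4s + 40 = 0.
The quadratic formula then gives s = -2 ± 6j.

s = -2 + 6j, -2 - 6j, -4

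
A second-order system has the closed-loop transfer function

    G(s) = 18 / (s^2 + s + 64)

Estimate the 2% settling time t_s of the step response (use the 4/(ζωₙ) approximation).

Comparing s^2 + s + 64 to s^2 + 2ζωₙs + ωₙ²: ωₙ = 8 rad/s and ζ = 1/(2·8) = 0.0625.
ζωₙ = 1/2 = 0.5, so t_s ≈ 4/(ζωₙ) = 4/0.5 = 8 s.

t_s ≈ 8 s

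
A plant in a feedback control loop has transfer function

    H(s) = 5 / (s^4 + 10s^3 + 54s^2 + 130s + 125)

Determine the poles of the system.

s = -2 ± j, -3 ± 4j

The poles are the roots of the denominator s^4 + 10s^3 + 54s^2 + 130s + 125 = 0.
No real roots exist; factor into two real quadratics: (s^2 + 4s + 5)(s^2 + 6s + 25) = 0.
Each quadratic gives a conjugate pair via the quadratic formula.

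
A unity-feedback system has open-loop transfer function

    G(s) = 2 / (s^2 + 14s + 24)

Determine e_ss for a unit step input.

G(s) has no poles at the origin.
This is a Type 0 system. Kp = lim_{s→0} G(s) = 2/24 = 1/12.
e_ss = 1/(1 + Kp) = 1/(1 + 1/12) = 12/13 ≈ 0.9231.

e_ss = 0.9231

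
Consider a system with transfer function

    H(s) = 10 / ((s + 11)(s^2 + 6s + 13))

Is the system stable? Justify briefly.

The poles can be read from the denominator factors: s = -11, -3 ± 2j.
Since all poles lie strictly in the left half-plane, the system is stable.

stable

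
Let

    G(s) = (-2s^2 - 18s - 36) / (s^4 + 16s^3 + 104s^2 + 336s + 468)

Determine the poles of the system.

s = -5 + j, -5 - j, -3 + 3j, -3 - 3j

The poles are the roots of the denominator s^4 + 16s^3 + 104s^2 + 336s + 468 = 0.
No real roots exist; factor into two real quadratics: (s^2 + 10s + 26)(s^2 + 6s + 18) = 0.
Each quadratic gives a conjugate pair via the quadratic formula.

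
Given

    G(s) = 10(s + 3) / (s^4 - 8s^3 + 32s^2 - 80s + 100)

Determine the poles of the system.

s = 1 ± 3j, 3 ± j

The poles are the roots of the denominator s^4 - 8s^3 + 32s^2 - 80s + 100 = 0.
No real roots exist; factor into two real quadratics: (s^2 - 2s + 10)(s^2 - 6s + 10) = 0.
Each quadratic gives a conjugate pair via the quadratic formula.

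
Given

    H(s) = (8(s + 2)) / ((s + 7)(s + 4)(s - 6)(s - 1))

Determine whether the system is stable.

unstable

The poles can be read from the denominator factors: s = -7, -4, 6, 1.
Since the pole(s) at s = 6, 1 lie in the right half-plane, the system is unstable.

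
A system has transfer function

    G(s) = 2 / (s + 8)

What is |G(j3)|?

Substitute s = j3: numerator = 2, denominator = 8 + j3.
|G(j3)| = |2| / |8 + j3| = 2 / 8.5440 ≈ 0.2341.

|G(j3)| ≈ 0.2341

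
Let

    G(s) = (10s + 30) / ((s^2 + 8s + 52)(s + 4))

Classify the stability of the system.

stable

The poles can be read from the denominator factors: s = -4 ± 6j, -4.
Since all poles lie strictly in the left half-plane, the system is stable.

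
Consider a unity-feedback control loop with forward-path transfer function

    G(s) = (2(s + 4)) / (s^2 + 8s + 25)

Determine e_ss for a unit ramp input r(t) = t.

e_ss = ∞

G(s) has no poles at the origin.
This is a Type 0 system; Kv = lim_{s→0} s·G(s) = 0, so the steady-state error for a ramp input is infinite.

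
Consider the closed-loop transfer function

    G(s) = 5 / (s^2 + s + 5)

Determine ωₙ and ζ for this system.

ωₙ ≈ 2.236 rad/s, ζ ≈ 0.2236

Compare the denominator to the standard form s^2 + 2ζωₙs + ωₙ².
ωₙ² = 5, so ωₙ = √5 ≈ 2.236 rad/s.
2ζωₙ = 1, so ζ = 1/(2·√5) ≈ 0.2236.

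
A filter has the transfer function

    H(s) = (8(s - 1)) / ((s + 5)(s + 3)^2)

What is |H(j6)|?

|H(j6)| ≈ 0.1385

Substitute s = j6: numerator = -8 + j48, denominator = -351 + j18.
|H(j6)| = |-8 + j48| / |-351 + j18| = 48.662 / 351.46 ≈ 0.1385.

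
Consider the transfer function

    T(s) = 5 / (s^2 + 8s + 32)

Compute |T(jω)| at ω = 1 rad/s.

Substitute s = j1: numerator = 5, denominator = 31 + j8.
|T(j1)| = |5| / |31 + j8| = 5 / 32.016 ≈ 0.1562.

|T(j1)| ≈ 0.1562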